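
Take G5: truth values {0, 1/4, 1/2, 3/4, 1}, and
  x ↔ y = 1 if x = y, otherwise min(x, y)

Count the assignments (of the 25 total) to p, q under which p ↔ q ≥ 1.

5

value 1: 5 assignments (counts)
value 3/4: 2 assignments
value 1/2: 4 assignments
value 1/4: 6 assignments
value 0: 8 assignments
So 5 of the 25 assignments meet the threshold.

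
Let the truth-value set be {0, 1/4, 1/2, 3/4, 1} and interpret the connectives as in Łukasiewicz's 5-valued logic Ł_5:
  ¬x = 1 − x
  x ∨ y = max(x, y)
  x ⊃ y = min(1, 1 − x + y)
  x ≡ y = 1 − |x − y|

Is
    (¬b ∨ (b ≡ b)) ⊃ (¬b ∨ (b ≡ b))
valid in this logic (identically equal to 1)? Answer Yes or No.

Yes

b = 0 ↦ 1
b = 1/4 ↦ 1
b = 1/2 ↦ 1
b = 3/4 ↦ 1
b = 1 ↦ 1
Every assignment gives a value ≥ 1.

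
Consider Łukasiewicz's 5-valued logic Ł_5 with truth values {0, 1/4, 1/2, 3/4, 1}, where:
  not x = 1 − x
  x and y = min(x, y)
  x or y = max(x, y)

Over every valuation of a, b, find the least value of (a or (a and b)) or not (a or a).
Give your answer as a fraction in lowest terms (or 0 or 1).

Take a = 1/2, b = 0:
a and b = 1/2 and 0 = 0
a or (a and b) = 1/2 or 0 = 1/2
a or a = 1/2 or 1/2 = 1/2
not (a or a) = not 1/2 = 1/2
(a or (a and b)) or not (a or a) = 1/2 or 1/2 = 1/2
No assignment yields a value below 1/2, so this is the minimum.

1/2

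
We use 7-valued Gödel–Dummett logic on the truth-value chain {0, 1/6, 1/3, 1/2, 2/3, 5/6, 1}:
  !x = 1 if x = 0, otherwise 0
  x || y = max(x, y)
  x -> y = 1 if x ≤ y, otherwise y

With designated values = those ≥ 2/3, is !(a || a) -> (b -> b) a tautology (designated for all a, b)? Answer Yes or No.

Yes

At a = 5/6, b = 1/6, for instance:
a || a = 5/6 || 5/6 = 5/6
!(a || a) = !5/6 = 0
b -> b = 1/6 -> 1/6 = 1
!(a || a) -> (b -> b) = 0 -> 1 = 1
and checking the remaining 48 assignments likewise gives ≥ 2/3 in every case.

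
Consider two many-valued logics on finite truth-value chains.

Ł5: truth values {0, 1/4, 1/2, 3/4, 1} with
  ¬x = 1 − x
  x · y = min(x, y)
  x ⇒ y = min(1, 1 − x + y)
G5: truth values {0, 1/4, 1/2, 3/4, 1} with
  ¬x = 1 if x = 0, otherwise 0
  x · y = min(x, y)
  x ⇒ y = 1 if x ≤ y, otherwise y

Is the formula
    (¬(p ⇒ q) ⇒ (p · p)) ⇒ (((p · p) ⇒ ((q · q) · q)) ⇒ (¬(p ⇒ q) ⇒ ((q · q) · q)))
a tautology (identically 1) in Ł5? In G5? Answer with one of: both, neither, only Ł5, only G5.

In Ł5: every assignment gives 1 — tautology.
In G5: every assignment gives 1 — tautology.

both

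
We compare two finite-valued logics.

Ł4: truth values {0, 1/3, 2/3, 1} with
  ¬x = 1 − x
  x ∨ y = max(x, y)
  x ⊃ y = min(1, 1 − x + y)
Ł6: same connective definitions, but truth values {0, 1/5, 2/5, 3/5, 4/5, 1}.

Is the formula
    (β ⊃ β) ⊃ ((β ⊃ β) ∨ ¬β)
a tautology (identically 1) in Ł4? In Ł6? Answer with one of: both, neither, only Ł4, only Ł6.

In Ł4: every assignment gives 1 — tautology.
In Ł6: every assignment gives 1 — tautology.

both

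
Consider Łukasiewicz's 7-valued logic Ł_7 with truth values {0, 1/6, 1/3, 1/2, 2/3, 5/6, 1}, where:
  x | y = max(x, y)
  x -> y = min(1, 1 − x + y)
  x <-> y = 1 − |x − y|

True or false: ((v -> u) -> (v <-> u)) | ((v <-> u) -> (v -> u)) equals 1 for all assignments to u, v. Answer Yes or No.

At u = 5/6, v = 1/2, for instance:
v -> u = 1/2 -> 5/6 = 1
v <-> u = 1/2 <-> 5/6 = 2/3
(v -> u) -> (v <-> u) = 1 -> 2/3 = 2/3
(v <-> u) -> (v -> u) = 2/3 -> 1 = 1
((v -> u) -> (v <-> u)) | ((v <-> u) -> (v -> u)) = 2/3 | 1 = 1
and checking the remaining 48 assignments likewise gives ≥ 1 in every case.

Yes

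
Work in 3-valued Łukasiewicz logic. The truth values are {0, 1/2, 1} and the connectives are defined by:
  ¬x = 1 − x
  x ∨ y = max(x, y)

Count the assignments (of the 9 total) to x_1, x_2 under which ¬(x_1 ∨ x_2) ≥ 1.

1

x_1 = 0, x_2 = 0 ↦ 1  ≥
x_1 = 0, x_2 = 1/2 ↦ 1/2  <
x_1 = 0, x_2 = 1 ↦ 0  <
x_1 = 1/2, x_2 = 0 ↦ 1/2  <
x_1 = 1/2, x_2 = 1/2 ↦ 1/2  <
x_1 = 1/2, x_2 = 1 ↦ 0  <
x_1 = 1, x_2 = 0 ↦ 0  <
x_1 = 1, x_2 = 1/2 ↦ 0  <
x_1 = 1, x_2 = 1 ↦ 0  <
So 1 of the 9 assignments meets the threshold.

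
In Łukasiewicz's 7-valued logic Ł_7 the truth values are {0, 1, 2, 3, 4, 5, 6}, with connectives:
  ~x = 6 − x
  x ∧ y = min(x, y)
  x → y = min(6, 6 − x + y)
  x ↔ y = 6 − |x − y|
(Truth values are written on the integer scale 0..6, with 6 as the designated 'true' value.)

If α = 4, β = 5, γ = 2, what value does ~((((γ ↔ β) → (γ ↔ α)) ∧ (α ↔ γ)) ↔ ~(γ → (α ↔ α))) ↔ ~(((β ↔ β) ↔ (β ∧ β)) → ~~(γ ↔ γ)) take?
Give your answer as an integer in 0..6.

2

γ ↔ β = 2 ↔ 5 = 3
γ ↔ α = 2 ↔ 4 = 4
(γ ↔ β) → (γ ↔ α) = 3 → 4 = 6
α ↔ γ = 4 ↔ 2 = 4
((γ ↔ β) → (γ ↔ α)) ∧ (α ↔ γ) = 6 ∧ 4 = 4
α ↔ α = 4 ↔ 4 = 6
γ → (α ↔ α) = 2 → 6 = 6
~(γ → (α ↔ α)) = ~6 = 0
(((γ ↔ β) → (γ ↔ α)) ∧ (α ↔ γ)) ↔ ~(γ → (α ↔ α)) = 4 ↔ 0 = 2
~((((γ ↔ β) → (γ ↔ α)) ∧ (α ↔ γ)) ↔ ~(γ → (α ↔ α))) = ~2 = 4
β ↔ β = 5 ↔ 5 = 6
β ∧ β = 5 ∧ 5 = 5
(β ↔ β) ↔ (β ∧ β) = 6 ↔ 5 = 5
γ ↔ γ = 2 ↔ 2 = 6
~(γ ↔ γ) = ~6 = 0
~~(γ ↔ γ) = ~0 = 6
((β ↔ β) ↔ (β ∧ β)) → ~~(γ ↔ γ) = 5 → 6 = 6
~(((β ↔ β) ↔ (β ∧ β)) → ~~(γ ↔ γ)) = ~6 = 0
~((((γ ↔ β) → (γ ↔ α)) ∧ (α ↔ γ)) ↔ ~(γ → (α ↔ α))) ↔ ~(((β ↔ β) ↔ (β ∧ β)) → ~~(γ ↔ γ)) = 4 ↔ 0 = 2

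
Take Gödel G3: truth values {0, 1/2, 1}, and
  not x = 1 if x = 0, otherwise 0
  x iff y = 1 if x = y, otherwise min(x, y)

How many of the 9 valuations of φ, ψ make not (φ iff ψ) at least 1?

φ = 0, ψ = 0 ↦ 0  <
φ = 0, ψ = 1/2 ↦ 1  ≥
φ = 0, ψ = 1 ↦ 1  ≥
φ = 1/2, ψ = 0 ↦ 1  ≥
φ = 1/2, ψ = 1/2 ↦ 0  <
φ = 1/2, ψ = 1 ↦ 0  <
φ = 1, ψ = 0 ↦ 1  ≥
φ = 1, ψ = 1/2 ↦ 0  <
φ = 1, ψ = 1 ↦ 0  <
So 4 of the 9 assignments meet the threshold.

4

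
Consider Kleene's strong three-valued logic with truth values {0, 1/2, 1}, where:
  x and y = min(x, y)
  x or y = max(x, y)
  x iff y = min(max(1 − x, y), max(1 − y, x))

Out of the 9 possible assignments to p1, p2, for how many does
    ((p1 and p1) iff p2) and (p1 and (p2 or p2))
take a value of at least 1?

1

p1 = 0, p2 = 0 ↦ 0  <
p1 = 0, p2 = 1/2 ↦ 0  <
p1 = 0, p2 = 1 ↦ 0  <
p1 = 1/2, p2 = 0 ↦ 0  <
p1 = 1/2, p2 = 1/2 ↦ 1/2  <
p1 = 1/2, p2 = 1 ↦ 1/2  <
p1 = 1, p2 = 0 ↦ 0  <
p1 = 1, p2 = 1/2 ↦ 1/2  <
p1 = 1, p2 = 1 ↦ 1  ≥
So 1 of the 9 assignments meets the threshold.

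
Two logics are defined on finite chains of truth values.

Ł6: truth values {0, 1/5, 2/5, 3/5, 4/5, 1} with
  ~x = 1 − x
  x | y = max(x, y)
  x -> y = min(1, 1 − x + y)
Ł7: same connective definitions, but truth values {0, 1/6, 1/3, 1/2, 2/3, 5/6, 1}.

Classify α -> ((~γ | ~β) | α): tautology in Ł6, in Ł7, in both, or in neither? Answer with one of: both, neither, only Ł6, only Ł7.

In Ł6: every assignment gives 1 — tautology.
In Ł7: every assignment gives 1 — tautology.

both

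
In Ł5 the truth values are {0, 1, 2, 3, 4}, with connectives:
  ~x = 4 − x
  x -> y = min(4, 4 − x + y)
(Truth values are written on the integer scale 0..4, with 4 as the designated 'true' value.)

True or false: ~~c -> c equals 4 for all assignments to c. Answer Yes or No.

Yes

c = 0 ↦ 4
c = 1 ↦ 4
c = 2 ↦ 4
c = 3 ↦ 4
c = 4 ↦ 4
Every assignment gives a value ≥ 4.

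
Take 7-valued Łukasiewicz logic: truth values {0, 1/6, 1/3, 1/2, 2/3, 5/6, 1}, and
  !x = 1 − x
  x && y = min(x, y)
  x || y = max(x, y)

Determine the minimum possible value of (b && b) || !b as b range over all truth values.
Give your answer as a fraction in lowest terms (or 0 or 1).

1/2

Take b = 1/2:
b && b = 1/2 && 1/2 = 1/2
!b = !1/2 = 1/2
(b && b) || !b = 1/2 || 1/2 = 1/2
No assignment yields a value below 1/2, so this is the minimum.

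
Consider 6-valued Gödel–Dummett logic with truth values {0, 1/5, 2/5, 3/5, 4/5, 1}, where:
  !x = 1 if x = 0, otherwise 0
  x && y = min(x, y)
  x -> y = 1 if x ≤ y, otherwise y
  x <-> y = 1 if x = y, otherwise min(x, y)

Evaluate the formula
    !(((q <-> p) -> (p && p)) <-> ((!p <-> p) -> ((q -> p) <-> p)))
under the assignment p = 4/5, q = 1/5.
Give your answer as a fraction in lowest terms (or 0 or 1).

0

q <-> p = 1/5 <-> 4/5 = 1/5
p && p = 4/5 && 4/5 = 4/5
(q <-> p) -> (p && p) = 1/5 -> 4/5 = 1
!p = !4/5 = 0
!p <-> p = 0 <-> 4/5 = 0
q -> p = 1/5 -> 4/5 = 1
(q -> p) <-> p = 1 <-> 4/5 = 4/5
(!p <-> p) -> ((q -> p) <-> p) = 0 -> 4/5 = 1
((q <-> p) -> (p && p)) <-> ((!p <-> p) -> ((q -> p) <-> p)) = 1 <-> 1 = 1
!(((q <-> p) -> (p && p)) <-> ((!p <-> p) -> ((q -> p) <-> p))) = !1 = 0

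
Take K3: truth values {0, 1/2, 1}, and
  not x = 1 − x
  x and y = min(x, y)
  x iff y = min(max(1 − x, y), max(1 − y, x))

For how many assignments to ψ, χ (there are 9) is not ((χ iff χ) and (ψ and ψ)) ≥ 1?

ψ = 0, χ = 0 ↦ 1  ≥
ψ = 0, χ = 1/2 ↦ 1  ≥
ψ = 0, χ = 1 ↦ 1  ≥
ψ = 1/2, χ = 0 ↦ 1/2  <
ψ = 1/2, χ = 1/2 ↦ 1/2  <
ψ = 1/2, χ = 1 ↦ 1/2  <
ψ = 1, χ = 0 ↦ 0  <
ψ = 1, χ = 1/2 ↦ 1/2  <
ψ = 1, χ = 1 ↦ 0  <
So 3 of the 9 assignments meet the threshold.

3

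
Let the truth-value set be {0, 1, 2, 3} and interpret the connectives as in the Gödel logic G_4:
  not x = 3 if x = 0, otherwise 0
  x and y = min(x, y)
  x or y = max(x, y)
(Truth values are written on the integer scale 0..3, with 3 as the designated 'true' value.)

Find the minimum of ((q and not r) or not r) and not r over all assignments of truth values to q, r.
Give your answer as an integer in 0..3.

0

Take q = 0, r = 1:
not r = not 1 = 0
q and not r = 0 and 0 = 0
not r = not 1 = 0
(q and not r) or not r = 0 or 0 = 0
not r = not 1 = 0
((q and not r) or not r) and not r = 0 and 0 = 0
No assignment yields a value below 0, so this is the minimum.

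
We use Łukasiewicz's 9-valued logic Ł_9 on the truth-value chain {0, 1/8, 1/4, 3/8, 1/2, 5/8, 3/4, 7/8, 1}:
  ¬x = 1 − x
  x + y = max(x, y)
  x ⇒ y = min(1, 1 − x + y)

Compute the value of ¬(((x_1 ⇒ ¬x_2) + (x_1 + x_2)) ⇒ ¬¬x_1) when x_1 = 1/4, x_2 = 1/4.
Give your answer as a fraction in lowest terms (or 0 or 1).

3/4

¬x_2 = ¬1/4 = 3/4
x_1 ⇒ ¬x_2 = 1/4 ⇒ 3/4 = 1
x_1 + x_2 = 1/4 + 1/4 = 1/4
(x_1 ⇒ ¬x_2) + (x_1 + x_2) = 1 + 1/4 = 1
¬x_1 = ¬1/4 = 3/4
¬¬x_1 = ¬3/4 = 1/4
((x_1 ⇒ ¬x_2) + (x_1 + x_2)) ⇒ ¬¬x_1 = 1 ⇒ 1/4 = 1/4
¬(((x_1 ⇒ ¬x_2) + (x_1 + x_2)) ⇒ ¬¬x_1) = ¬1/4 = 3/4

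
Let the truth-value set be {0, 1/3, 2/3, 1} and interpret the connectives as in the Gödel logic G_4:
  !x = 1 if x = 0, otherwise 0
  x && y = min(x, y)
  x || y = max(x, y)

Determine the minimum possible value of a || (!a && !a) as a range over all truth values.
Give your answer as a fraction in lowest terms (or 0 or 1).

1/3

Take a = 1/3:
!a = !1/3 = 0
!a = !1/3 = 0
!a && !a = 0 && 0 = 0
a || (!a && !a) = 1/3 || 0 = 1/3
No assignment yields a value below 1/3, so this is the minimum.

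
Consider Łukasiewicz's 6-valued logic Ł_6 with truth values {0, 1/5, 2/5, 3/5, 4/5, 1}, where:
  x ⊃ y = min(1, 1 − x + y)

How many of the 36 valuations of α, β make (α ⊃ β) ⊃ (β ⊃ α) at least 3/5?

value 1: 21 assignments (counts)
value 4/5: 5 assignments (counts)
value 3/5: 4 assignments (counts)
value 2/5: 3 assignments
value 1/5: 2 assignments
value 0: 1 assignment
So 30 of the 36 assignments meet the threshold.

30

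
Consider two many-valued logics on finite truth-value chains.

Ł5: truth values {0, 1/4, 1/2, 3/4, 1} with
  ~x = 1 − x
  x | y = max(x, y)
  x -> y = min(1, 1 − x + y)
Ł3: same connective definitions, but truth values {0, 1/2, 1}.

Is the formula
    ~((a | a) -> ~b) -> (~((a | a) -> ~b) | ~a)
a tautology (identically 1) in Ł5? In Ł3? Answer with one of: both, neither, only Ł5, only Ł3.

In Ł5: every assignment gives 1 — tautology.
In Ł3: every assignment gives 1 — tautology.

both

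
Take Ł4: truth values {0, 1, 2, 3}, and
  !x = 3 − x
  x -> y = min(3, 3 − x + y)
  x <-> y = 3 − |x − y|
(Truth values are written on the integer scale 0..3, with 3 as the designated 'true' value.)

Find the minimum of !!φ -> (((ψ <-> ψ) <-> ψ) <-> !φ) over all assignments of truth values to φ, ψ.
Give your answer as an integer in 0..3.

0

Take φ = 3, ψ = 3:
!φ = !3 = 0
!!φ = !0 = 3
ψ <-> ψ = 3 <-> 3 = 3
(ψ <-> ψ) <-> ψ = 3 <-> 3 = 3
!φ = !3 = 0
((ψ <-> ψ) <-> ψ) <-> !φ = 3 <-> 0 = 0
!!φ -> (((ψ <-> ψ) <-> ψ) <-> !φ) = 3 -> 0 = 0
No assignment yields a value below 0, so this is the minimum.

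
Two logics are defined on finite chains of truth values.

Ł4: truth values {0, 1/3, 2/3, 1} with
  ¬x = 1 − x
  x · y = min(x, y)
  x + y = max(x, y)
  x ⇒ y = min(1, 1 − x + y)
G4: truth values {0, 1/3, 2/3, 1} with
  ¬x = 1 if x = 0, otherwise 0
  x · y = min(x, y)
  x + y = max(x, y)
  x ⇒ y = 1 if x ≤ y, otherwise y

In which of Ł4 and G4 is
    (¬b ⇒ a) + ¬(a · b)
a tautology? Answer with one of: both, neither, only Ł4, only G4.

In Ł4: at a = 1/3, b = 1/3 the value is 2/3 — not a tautology.
In G4: every assignment gives 1 — tautology.

only G4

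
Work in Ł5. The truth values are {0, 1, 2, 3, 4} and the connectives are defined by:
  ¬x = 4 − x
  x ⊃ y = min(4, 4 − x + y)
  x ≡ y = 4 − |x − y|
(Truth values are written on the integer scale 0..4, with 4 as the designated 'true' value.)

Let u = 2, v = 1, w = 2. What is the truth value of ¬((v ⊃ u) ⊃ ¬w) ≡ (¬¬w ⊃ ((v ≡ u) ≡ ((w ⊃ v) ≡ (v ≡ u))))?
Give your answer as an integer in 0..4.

v ⊃ u = 1 ⊃ 2 = 4
¬w = ¬2 = 2
(v ⊃ u) ⊃ ¬w = 4 ⊃ 2 = 2
¬((v ⊃ u) ⊃ ¬w) = ¬2 = 2
¬w = ¬2 = 2
¬¬w = ¬2 = 2
v ≡ u = 1 ≡ 2 = 3
w ⊃ v = 2 ⊃ 1 = 3
v ≡ u = 1 ≡ 2 = 3
(w ⊃ v) ≡ (v ≡ u) = 3 ≡ 3 = 4
(v ≡ u) ≡ ((w ⊃ v) ≡ (v ≡ u)) = 3 ≡ 4 = 3
¬¬w ⊃ ((v ≡ u) ≡ ((w ⊃ v) ≡ (v ≡ u))) = 2 ⊃ 3 = 4
¬((v ⊃ u) ⊃ ¬w) ≡ (¬¬w ⊃ ((v ≡ u) ≡ ((w ⊃ v) ≡ (v ≡ u)))) = 2 ≡ 4 = 2

2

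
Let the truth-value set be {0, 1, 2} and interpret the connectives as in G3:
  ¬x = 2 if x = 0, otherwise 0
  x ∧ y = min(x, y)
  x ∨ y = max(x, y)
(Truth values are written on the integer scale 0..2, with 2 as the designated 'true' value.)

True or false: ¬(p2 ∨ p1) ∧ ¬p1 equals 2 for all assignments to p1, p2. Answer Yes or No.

No

Counterexample: take p1 = 0, p2 = 1.
p2 ∨ p1 = 1 ∨ 0 = 1
¬(p2 ∨ p1) = ¬1 = 0
¬p1 = ¬0 = 2
¬(p2 ∨ p1) ∧ ¬p1 = 0 ∧ 2 = 0
This gives 0 ≠ 2.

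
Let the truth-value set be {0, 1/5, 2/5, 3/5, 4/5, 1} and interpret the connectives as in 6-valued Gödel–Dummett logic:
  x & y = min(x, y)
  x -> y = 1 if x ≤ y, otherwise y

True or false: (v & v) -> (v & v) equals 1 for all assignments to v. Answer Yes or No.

v = 0 ↦ 1
v = 1/5 ↦ 1
v = 2/5 ↦ 1
v = 3/5 ↦ 1
v = 4/5 ↦ 1
v = 1 ↦ 1
Every assignment gives a value ≥ 1.

Yes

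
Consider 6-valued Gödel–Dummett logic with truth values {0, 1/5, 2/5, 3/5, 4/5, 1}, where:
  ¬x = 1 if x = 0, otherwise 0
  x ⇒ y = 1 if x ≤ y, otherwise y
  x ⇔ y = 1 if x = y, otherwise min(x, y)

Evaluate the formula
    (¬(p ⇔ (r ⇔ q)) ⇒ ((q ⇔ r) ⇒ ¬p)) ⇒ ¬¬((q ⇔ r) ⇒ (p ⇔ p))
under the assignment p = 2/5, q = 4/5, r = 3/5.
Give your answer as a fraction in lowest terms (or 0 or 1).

r ⇔ q = 3/5 ⇔ 4/5 = 3/5
p ⇔ (r ⇔ q) = 2/5 ⇔ 3/5 = 2/5
¬(p ⇔ (r ⇔ q)) = ¬2/5 = 0
q ⇔ r = 4/5 ⇔ 3/5 = 3/5
¬p = ¬2/5 = 0
(q ⇔ r) ⇒ ¬p = 3/5 ⇒ 0 = 0
¬(p ⇔ (r ⇔ q)) ⇒ ((q ⇔ r) ⇒ ¬p) = 0 ⇒ 0 = 1
q ⇔ r = 4/5 ⇔ 3/5 = 3/5
p ⇔ p = 2/5 ⇔ 2/5 = 1
(q ⇔ r) ⇒ (p ⇔ p) = 3/5 ⇒ 1 = 1
¬((q ⇔ r) ⇒ (p ⇔ p)) = ¬1 = 0
¬¬((q ⇔ r) ⇒ (p ⇔ p)) = ¬0 = 1
(¬(p ⇔ (r ⇔ q)) ⇒ ((q ⇔ r) ⇒ ¬p)) ⇒ ¬¬((q ⇔ r) ⇒ (p ⇔ p)) = 1 ⇒ 1 = 1

1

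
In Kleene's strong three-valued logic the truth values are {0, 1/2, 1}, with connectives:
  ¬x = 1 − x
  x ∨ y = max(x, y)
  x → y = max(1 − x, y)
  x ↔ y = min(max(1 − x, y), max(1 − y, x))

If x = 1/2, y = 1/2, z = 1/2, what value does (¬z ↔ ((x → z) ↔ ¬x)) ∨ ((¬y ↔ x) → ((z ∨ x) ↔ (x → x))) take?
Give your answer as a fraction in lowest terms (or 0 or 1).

¬z = ¬1/2 = 1/2
x → z = 1/2 → 1/2 = 1/2
¬x = ¬1/2 = 1/2
(x → z) ↔ ¬x = 1/2 ↔ 1/2 = 1/2
¬z ↔ ((x → z) ↔ ¬x) = 1/2 ↔ 1/2 = 1/2
¬y = ¬1/2 = 1/2
¬y ↔ x = 1/2 ↔ 1/2 = 1/2
z ∨ x = 1/2 ∨ 1/2 = 1/2
x → x = 1/2 → 1/2 = 1/2
(z ∨ x) ↔ (x → x) = 1/2 ↔ 1/2 = 1/2
(¬y ↔ x) → ((z ∨ x) ↔ (x → x)) = 1/2 → 1/2 = 1/2
(¬z ↔ ((x → z) ↔ ¬x)) ∨ ((¬y ↔ x) → ((z ∨ x) ↔ (x → x))) = 1/2 ∨ 1/2 = 1/2

1/2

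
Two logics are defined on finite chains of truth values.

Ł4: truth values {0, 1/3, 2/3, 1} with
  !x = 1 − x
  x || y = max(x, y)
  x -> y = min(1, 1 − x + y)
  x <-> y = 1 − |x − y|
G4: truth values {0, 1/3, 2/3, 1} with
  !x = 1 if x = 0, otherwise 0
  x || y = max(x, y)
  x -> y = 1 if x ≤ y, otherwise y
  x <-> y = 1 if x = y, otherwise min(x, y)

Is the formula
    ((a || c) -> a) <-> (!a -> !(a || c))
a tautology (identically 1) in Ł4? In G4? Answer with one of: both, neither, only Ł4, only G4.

In Ł4: every assignment gives 1 — tautology.
In G4: at a = 1/3, c = 2/3 the value is 1/3 — not a tautology.

only Ł4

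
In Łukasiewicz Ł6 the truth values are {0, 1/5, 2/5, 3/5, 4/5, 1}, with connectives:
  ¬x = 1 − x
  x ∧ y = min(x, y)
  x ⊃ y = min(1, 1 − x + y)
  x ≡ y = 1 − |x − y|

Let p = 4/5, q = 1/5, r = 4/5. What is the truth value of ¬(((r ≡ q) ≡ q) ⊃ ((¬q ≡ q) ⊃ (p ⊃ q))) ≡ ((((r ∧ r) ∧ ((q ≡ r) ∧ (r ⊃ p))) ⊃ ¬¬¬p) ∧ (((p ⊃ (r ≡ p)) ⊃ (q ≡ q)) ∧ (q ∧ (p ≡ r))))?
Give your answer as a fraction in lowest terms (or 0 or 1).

r ≡ q = 4/5 ≡ 1/5 = 2/5
(r ≡ q) ≡ q = 2/5 ≡ 1/5 = 4/5
¬q = ¬1/5 = 4/5
¬q ≡ q = 4/5 ≡ 1/5 = 2/5
p ⊃ q = 4/5 ⊃ 1/5 = 2/5
(¬q ≡ q) ⊃ (p ⊃ q) = 2/5 ⊃ 2/5 = 1
((r ≡ q) ≡ q) ⊃ ((¬q ≡ q) ⊃ (p ⊃ q)) = 4/5 ⊃ 1 = 1
¬(((r ≡ q) ≡ q) ⊃ ((¬q ≡ q) ⊃ (p ⊃ q))) = ¬1 = 0
r ∧ r = 4/5 ∧ 4/5 = 4/5
q ≡ r = 1/5 ≡ 4/5 = 2/5
r ⊃ p = 4/5 ⊃ 4/5 = 1
(q ≡ r) ∧ (r ⊃ p) = 2/5 ∧ 1 = 2/5
(r ∧ r) ∧ ((q ≡ r) ∧ (r ⊃ p)) = 4/5 ∧ 2/5 = 2/5
¬p = ¬4/5 = 1/5
¬¬p = ¬1/5 = 4/5
¬¬¬p = ¬4/5 = 1/5
((r ∧ r) ∧ ((q ≡ r) ∧ (r ⊃ p))) ⊃ ¬¬¬p = 2/5 ⊃ 1/5 = 4/5
r ≡ p = 4/5 ≡ 4/5 = 1
p ⊃ (r ≡ p) = 4/5 ⊃ 1 = 1
q ≡ q = 1/5 ≡ 1/5 = 1
(p ⊃ (r ≡ p)) ⊃ (q ≡ q) = 1 ⊃ 1 = 1
p ≡ r = 4/5 ≡ 4/5 = 1
q ∧ (p ≡ r) = 1/5 ∧ 1 = 1/5
((p ⊃ (r ≡ p)) ⊃ (q ≡ q)) ∧ (q ∧ (p ≡ r)) = 1 ∧ 1/5 = 1/5
(((r ∧ r) ∧ ((q ≡ r) ∧ (r ⊃ p))) ⊃ ¬¬¬p) ∧ (((p ⊃ (r ≡ p)) ⊃ (q ≡ q)) ∧ (q ∧ (p ≡ r))) = 4/5 ∧ 1/5 = 1/5
¬(((r ≡ q) ≡ q) ⊃ ((¬q ≡ q) ⊃ (p ⊃ q))) ≡ ((((r ∧ r) ∧ ((q ≡ r) ∧ (r ⊃ p))) ⊃ ¬¬¬p) ∧ (((p ⊃ (r ≡ p)) ⊃ (q ≡ q)) ∧ (q ∧ (p ≡ r)))) = 0 ≡ 1/5 = 4/5

4/5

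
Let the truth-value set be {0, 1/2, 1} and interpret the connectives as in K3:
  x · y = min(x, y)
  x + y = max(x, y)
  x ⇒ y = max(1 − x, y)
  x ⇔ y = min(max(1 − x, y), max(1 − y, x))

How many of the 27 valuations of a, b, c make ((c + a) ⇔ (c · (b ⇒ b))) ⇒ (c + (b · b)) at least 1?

17

value 1: 17 assignments (counts)
value 1/2: 9 assignments
value 0: 1 assignment
So 17 of the 27 assignments meet the threshold.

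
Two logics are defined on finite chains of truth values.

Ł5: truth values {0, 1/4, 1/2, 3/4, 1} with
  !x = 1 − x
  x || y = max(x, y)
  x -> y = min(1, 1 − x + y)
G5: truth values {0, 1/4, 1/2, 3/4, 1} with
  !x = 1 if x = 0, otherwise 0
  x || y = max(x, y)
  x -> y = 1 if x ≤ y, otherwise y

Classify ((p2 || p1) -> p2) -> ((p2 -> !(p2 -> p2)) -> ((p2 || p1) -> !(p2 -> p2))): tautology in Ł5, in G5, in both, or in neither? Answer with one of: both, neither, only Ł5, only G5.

In Ł5: every assignment gives 1 — tautology.
In G5: every assignment gives 1 — tautology.

both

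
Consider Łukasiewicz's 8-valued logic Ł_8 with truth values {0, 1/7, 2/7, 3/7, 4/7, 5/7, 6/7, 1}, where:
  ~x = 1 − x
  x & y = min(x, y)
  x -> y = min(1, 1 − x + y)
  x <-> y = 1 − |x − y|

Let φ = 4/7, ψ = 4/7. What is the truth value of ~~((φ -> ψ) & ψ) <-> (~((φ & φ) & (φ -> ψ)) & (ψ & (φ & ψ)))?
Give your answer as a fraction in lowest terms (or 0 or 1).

6/7

φ -> ψ = 4/7 -> 4/7 = 1
(φ -> ψ) & ψ = 1 & 4/7 = 4/7
~((φ -> ψ) & ψ) = ~4/7 = 3/7
~~((φ -> ψ) & ψ) = ~3/7 = 4/7
φ & φ = 4/7 & 4/7 = 4/7
φ -> ψ = 4/7 -> 4/7 = 1
(φ & φ) & (φ -> ψ) = 4/7 & 1 = 4/7
~((φ & φ) & (φ -> ψ)) = ~4/7 = 3/7
φ & ψ = 4/7 & 4/7 = 4/7
ψ & (φ & ψ) = 4/7 & 4/7 = 4/7
~((φ & φ) & (φ -> ψ)) & (ψ & (φ & ψ)) = 3/7 & 4/7 = 3/7
~~((φ -> ψ) & ψ) <-> (~((φ & φ) & (φ -> ψ)) & (ψ & (φ & ψ))) = 4/7 <-> 3/7 = 6/7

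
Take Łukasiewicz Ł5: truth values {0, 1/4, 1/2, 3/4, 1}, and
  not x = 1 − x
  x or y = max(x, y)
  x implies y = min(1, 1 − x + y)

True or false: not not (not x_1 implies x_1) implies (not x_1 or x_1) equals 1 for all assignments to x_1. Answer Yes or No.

Counterexample: take x_1 = 1/2.
not x_1 = not 1/2 = 1/2
not x_1 implies x_1 = 1/2 implies 1/2 = 1
not (not x_1 implies x_1) = not 1 = 0
not not (not x_1 implies x_1) = not 0 = 1
not x_1 = not 1/2 = 1/2
not x_1 or x_1 = 1/2 or 1/2 = 1/2
not not (not x_1 implies x_1) implies (not x_1 or x_1) = 1 implies 1/2 = 1/2
This gives 1/2 ≠ 1.

No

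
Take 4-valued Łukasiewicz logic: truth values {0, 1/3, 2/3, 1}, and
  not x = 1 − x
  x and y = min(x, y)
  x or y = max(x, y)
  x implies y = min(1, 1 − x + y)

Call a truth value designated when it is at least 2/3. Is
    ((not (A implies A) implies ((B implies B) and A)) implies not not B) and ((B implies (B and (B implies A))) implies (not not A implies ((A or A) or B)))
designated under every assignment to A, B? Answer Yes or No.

No

Counterexample: take A = 0, B = 0.
A implies A = 0 implies 0 = 1
not (A implies A) = not 1 = 0
B implies B = 0 implies 0 = 1
(B implies B) and A = 1 and 0 = 0
not (A implies A) implies ((B implies B) and A) = 0 implies 0 = 1
not B = not 0 = 1
not not B = not 1 = 0
(not (A implies A) implies ((B implies B) and A)) implies not not B = 1 implies 0 = 0
B implies A = 0 implies 0 = 1
B and (B implies A) = 0 and 1 = 0
B implies (B and (B implies A)) = 0 implies 0 = 1
not A = not 0 = 1
not not A = not 1 = 0
A or A = 0 or 0 = 0
(A or A) or B = 0 or 0 = 0
not not A implies ((A or A) or B) = 0 implies 0 = 1
(B implies (B and (B implies A))) implies (not not A implies ((A or A) or B)) = 1 implies 1 = 1
((not (A implies A) implies ((B implies B) and A)) implies not not B) and ((B implies (B and (B implies A))) implies (not not A implies ((A or A) or B))) = 0 and 1 = 0
This gives 0, which is below 2/3.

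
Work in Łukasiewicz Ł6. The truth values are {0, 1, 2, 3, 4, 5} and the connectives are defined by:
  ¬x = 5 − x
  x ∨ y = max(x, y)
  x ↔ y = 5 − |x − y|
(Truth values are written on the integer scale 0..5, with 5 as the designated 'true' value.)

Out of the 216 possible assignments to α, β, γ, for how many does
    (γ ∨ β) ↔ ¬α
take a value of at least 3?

144

value 5: 36 assignments (counts)
value 4: 60 assignments (counts)
value 3: 48 assignments (counts)
value 2: 36 assignments
value 1: 24 assignments
value 0: 12 assignments
So 144 of the 216 assignments meet the threshold.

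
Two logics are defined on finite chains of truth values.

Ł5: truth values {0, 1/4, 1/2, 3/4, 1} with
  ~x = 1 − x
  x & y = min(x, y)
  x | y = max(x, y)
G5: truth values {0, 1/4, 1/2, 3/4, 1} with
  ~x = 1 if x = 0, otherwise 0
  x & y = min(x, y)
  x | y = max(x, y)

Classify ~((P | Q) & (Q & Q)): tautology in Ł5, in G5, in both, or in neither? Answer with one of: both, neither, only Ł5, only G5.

neither

In Ł5: at P = 0, Q = 1/4 the value is 3/4 — not a tautology.
In G5: at P = 0, Q = 1/4 the value is 0 — not a tautology.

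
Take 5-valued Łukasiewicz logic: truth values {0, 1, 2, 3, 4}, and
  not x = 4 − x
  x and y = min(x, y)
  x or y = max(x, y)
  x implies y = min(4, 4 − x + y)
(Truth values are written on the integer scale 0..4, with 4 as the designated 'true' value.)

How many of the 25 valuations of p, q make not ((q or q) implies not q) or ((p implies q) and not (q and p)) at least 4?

9

value 4: 9 assignments (counts)
value 3: 5 assignments
value 2: 8 assignments
value 1: 2 assignments
value 0: 1 assignment
So 9 of the 25 assignments meet the threshold.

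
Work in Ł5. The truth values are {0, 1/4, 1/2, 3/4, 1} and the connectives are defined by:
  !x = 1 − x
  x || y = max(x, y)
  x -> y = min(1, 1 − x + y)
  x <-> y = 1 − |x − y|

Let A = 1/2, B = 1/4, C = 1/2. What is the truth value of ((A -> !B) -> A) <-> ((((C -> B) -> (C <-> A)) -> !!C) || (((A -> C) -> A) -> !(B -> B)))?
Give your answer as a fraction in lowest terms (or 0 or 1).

!B = !1/4 = 3/4
A -> !B = 1/2 -> 3/4 = 1
(A -> !B) -> A = 1 -> 1/2 = 1/2
C -> B = 1/2 -> 1/4 = 3/4
C <-> A = 1/2 <-> 1/2 = 1
(C -> B) -> (C <-> A) = 3/4 -> 1 = 1
!C = !1/2 = 1/2
!!C = !1/2 = 1/2
((C -> B) -> (C <-> A)) -> !!C = 1 -> 1/2 = 1/2
A -> C = 1/2 -> 1/2 = 1
(A -> C) -> A = 1 -> 1/2 = 1/2
B -> B = 1/4 -> 1/4 = 1
!(B -> B) = !1 = 0
((A -> C) -> A) -> !(B -> B) = 1/2 -> 0 = 1/2
(((C -> B) -> (C <-> A)) -> !!C) || (((A -> C) -> A) -> !(B -> B)) = 1/2 || 1/2 = 1/2
((A -> !B) -> A) <-> ((((C -> B) -> (C <-> A)) -> !!C) || (((A -> C) -> A) -> !(B -> B))) = 1/2 <-> 1/2 = 1

1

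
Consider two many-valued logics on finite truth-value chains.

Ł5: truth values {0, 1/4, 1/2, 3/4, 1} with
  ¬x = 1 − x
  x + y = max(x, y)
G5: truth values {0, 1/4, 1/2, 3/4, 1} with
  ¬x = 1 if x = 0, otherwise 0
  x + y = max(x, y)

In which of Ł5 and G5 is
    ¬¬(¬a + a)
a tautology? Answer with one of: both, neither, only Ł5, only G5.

In Ł5: at a = 1/4 the value is 3/4 — not a tautology.
In G5: every assignment gives 1 — tautology.

only G5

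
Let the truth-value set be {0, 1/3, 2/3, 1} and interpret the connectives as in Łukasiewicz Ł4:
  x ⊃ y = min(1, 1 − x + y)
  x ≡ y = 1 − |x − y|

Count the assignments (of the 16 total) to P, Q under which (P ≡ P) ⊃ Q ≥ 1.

4

P = 0, Q = 0 ↦ 0  <
P = 0, Q = 1/3 ↦ 1/3  <
P = 0, Q = 2/3 ↦ 2/3  <
P = 0, Q = 1 ↦ 1  ≥
P = 1/3, Q = 0 ↦ 0  <
P = 1/3, Q = 1/3 ↦ 1/3  <
P = 1/3, Q = 2/3 ↦ 2/3  <
P = 1/3, Q = 1 ↦ 1  ≥
P = 2/3, Q = 0 ↦ 0  <
P = 2/3, Q = 1/3 ↦ 1/3  <
P = 2/3, Q = 2/3 ↦ 2/3  <
P = 2/3, Q = 1 ↦ 1  ≥
P = 1, Q = 0 ↦ 0  <
P = 1, Q = 1/3 ↦ 1/3  <
P = 1, Q = 2/3 ↦ 2/3  <
P = 1, Q = 1 ↦ 1  ≥
So 4 of the 16 assignments meet the threshold.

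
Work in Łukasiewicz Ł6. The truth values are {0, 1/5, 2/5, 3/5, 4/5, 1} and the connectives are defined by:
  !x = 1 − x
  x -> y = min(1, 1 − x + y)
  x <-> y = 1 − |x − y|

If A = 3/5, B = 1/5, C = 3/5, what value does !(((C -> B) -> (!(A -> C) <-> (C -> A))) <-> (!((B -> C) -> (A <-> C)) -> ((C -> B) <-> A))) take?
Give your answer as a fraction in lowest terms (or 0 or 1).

C -> B = 3/5 -> 1/5 = 3/5
A -> C = 3/5 -> 3/5 = 1
!(A -> C) = !1 = 0
C -> A = 3/5 -> 3/5 = 1
!(A -> C) <-> (C -> A) = 0 <-> 1 = 0
(C -> B) -> (!(A -> C) <-> (C -> A)) = 3/5 -> 0 = 2/5
B -> C = 1/5 -> 3/5 = 1
A <-> C = 3/5 <-> 3/5 = 1
(B -> C) -> (A <-> C) = 1 -> 1 = 1
!((B -> C) -> (A <-> C)) = !1 = 0
C -> B = 3/5 -> 1/5 = 3/5
(C -> B) <-> A = 3/5 <-> 3/5 = 1
!((B -> C) -> (A <-> C)) -> ((C -> B) <-> A) = 0 -> 1 = 1
((C -> B) -> (!(A -> C) <-> (C -> A))) <-> (!((B -> C) -> (A <-> C)) -> ((C -> B) <-> A)) = 2/5 <-> 1 = 2/5
!(((C -> B) -> (!(A -> C) <-> (C -> A))) <-> (!((B -> C) -> (A <-> C)) -> ((C -> B) <-> A))) = !2/5 = 3/5

3/5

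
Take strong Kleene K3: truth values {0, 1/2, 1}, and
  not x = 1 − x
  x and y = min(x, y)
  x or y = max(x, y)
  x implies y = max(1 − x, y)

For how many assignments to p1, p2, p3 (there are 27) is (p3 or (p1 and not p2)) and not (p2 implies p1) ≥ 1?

value 1: 1 assignment (counts)
value 1/2: 8 assignments
value 0: 18 assignments
So 1 of the 27 assignments meets the threshold.

1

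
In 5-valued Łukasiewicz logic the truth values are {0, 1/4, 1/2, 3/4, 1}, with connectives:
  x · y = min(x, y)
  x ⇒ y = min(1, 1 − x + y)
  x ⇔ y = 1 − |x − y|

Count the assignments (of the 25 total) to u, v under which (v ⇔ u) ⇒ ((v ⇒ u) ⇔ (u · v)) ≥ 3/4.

18

value 1: 13 assignments (counts)
value 3/4: 5 assignments (counts)
value 1/2: 4 assignments
value 1/4: 2 assignments
value 0: 1 assignment
So 18 of the 25 assignments meet the threshold.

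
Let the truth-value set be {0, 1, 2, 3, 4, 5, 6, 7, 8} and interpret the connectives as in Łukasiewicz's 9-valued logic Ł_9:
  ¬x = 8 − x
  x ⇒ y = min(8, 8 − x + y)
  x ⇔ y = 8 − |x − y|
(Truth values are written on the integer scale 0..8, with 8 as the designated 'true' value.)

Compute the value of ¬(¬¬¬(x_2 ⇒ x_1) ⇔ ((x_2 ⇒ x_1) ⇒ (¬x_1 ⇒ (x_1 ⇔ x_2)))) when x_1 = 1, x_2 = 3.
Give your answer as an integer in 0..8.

x_2 ⇒ x_1 = 3 ⇒ 1 = 6
¬(x_2 ⇒ x_1) = ¬6 = 2
¬¬(x_2 ⇒ x_1) = ¬2 = 6
¬¬¬(x_2 ⇒ x_1) = ¬6 = 2
x_2 ⇒ x_1 = 3 ⇒ 1 = 6
¬x_1 = ¬1 = 7
x_1 ⇔ x_2 = 1 ⇔ 3 = 6
¬x_1 ⇒ (x_1 ⇔ x_2) = 7 ⇒ 6 = 7
(x_2 ⇒ x_1) ⇒ (¬x_1 ⇒ (x_1 ⇔ x_2)) = 6 ⇒ 7 = 8
¬¬¬(x_2 ⇒ x_1) ⇔ ((x_2 ⇒ x_1) ⇒ (¬x_1 ⇒ (x_1 ⇔ x_2))) = 2 ⇔ 8 = 2
¬(¬¬¬(x_2 ⇒ x_1) ⇔ ((x_2 ⇒ x_1) ⇒ (¬x_1 ⇒ (x_1 ⇔ x_2)))) = ¬2 = 6

6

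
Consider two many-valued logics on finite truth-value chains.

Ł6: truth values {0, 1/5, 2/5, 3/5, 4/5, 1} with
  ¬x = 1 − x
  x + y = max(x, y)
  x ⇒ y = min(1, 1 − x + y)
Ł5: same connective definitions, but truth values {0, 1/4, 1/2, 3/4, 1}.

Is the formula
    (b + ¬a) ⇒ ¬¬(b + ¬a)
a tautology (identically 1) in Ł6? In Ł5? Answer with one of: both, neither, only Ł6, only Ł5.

both

In Ł6: every assignment gives 1 — tautology.
In Ł5: every assignment gives 1 — tautology.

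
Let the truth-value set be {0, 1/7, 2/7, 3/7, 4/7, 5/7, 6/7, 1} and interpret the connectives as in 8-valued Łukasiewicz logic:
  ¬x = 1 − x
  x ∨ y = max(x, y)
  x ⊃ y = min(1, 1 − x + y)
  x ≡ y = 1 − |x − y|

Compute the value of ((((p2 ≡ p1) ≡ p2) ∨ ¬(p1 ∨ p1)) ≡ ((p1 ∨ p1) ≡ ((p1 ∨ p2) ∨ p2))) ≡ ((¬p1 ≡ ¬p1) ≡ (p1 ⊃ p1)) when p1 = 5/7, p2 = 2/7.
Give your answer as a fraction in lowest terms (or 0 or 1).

5/7

p2 ≡ p1 = 2/7 ≡ 5/7 = 4/7
(p2 ≡ p1) ≡ p2 = 4/7 ≡ 2/7 = 5/7
p1 ∨ p1 = 5/7 ∨ 5/7 = 5/7
¬(p1 ∨ p1) = ¬5/7 = 2/7
((p2 ≡ p1) ≡ p2) ∨ ¬(p1 ∨ p1) = 5/7 ∨ 2/7 = 5/7
p1 ∨ p1 = 5/7 ∨ 5/7 = 5/7
p1 ∨ p2 = 5/7 ∨ 2/7 = 5/7
(p1 ∨ p2) ∨ p2 = 5/7 ∨ 2/7 = 5/7
(p1 ∨ p1) ≡ ((p1 ∨ p2) ∨ p2) = 5/7 ≡ 5/7 = 1
(((p2 ≡ p1) ≡ p2) ∨ ¬(p1 ∨ p1)) ≡ ((p1 ∨ p1) ≡ ((p1 ∨ p2) ∨ p2)) = 5/7 ≡ 1 = 5/7
¬p1 = ¬5/7 = 2/7
¬p1 = ¬5/7 = 2/7
¬p1 ≡ ¬p1 = 2/7 ≡ 2/7 = 1
p1 ⊃ p1 = 5/7 ⊃ 5/7 = 1
(¬p1 ≡ ¬p1) ≡ (p1 ⊃ p1) = 1 ≡ 1 = 1
((((p2 ≡ p1) ≡ p2) ∨ ¬(p1 ∨ p1)) ≡ ((p1 ∨ p1) ≡ ((p1 ∨ p2) ∨ p2))) ≡ ((¬p1 ≡ ¬p1) ≡ (p1 ⊃ p1)) = 5/7 ≡ 1 = 5/7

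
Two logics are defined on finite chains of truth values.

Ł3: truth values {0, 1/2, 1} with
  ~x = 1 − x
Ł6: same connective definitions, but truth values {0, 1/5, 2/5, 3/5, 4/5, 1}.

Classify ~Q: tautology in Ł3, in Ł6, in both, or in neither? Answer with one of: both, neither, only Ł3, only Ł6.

neither

In Ł3: at Q = 1/2 the value is 1/2 — not a tautology.
In Ł6: at Q = 1/5 the value is 4/5 — not a tautology.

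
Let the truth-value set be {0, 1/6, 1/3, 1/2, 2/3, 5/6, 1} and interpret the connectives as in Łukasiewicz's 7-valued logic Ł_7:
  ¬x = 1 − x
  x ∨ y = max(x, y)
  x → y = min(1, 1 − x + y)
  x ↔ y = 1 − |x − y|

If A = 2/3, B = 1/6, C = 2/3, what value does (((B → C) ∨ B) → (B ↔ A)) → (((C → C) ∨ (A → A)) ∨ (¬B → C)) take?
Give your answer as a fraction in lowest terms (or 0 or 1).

B → C = 1/6 → 2/3 = 1
(B → C) ∨ B = 1 ∨ 1/6 = 1
B ↔ A = 1/6 ↔ 2/3 = 1/2
((B → C) ∨ B) → (B ↔ A) = 1 → 1/2 = 1/2
C → C = 2/3 → 2/3 = 1
A → A = 2/3 → 2/3 = 1
(C → C) ∨ (A → A) = 1 ∨ 1 = 1
¬B = ¬1/6 = 5/6
¬B → C = 5/6 → 2/3 = 5/6
((C → C) ∨ (A → A)) ∨ (¬B → C) = 1 ∨ 5/6 = 1
(((B → C) ∨ B) → (B ↔ A)) → (((C → C) ∨ (A → A)) ∨ (¬B → C)) = 1/2 → 1 = 1

1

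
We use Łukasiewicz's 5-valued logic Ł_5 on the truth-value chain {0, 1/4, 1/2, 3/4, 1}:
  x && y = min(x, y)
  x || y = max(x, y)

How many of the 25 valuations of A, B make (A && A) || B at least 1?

9

value 1: 9 assignments (counts)
value 3/4: 7 assignments
value 1/2: 5 assignments
value 1/4: 3 assignments
value 0: 1 assignment
So 9 of the 25 assignments meet the threshold.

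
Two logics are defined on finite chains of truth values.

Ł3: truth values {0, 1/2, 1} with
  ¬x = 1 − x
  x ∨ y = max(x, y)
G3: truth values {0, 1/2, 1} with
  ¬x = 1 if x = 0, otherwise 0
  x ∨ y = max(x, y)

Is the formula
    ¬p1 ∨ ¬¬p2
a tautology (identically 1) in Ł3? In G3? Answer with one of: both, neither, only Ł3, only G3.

In Ł3: at p1 = 1/2, p2 = 0 the value is 1/2 — not a tautology.
In G3: at p1 = 1/2, p2 = 0 the value is 0 — not a tautology.

neither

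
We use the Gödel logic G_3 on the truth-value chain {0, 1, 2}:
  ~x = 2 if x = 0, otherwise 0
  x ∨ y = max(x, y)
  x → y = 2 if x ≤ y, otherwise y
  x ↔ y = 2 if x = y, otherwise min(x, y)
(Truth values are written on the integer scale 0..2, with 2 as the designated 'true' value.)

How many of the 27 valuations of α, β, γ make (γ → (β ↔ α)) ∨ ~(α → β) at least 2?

21

value 2: 21 assignments (counts)
value 1: 2 assignments
value 0: 4 assignments
So 21 of the 27 assignments meet the threshold.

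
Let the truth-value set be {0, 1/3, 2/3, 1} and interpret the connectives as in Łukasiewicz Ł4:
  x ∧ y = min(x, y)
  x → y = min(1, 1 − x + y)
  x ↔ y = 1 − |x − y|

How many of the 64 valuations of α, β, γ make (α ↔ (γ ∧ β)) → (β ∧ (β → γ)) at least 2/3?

48

value 1: 29 assignments (counts)
value 2/3: 19 assignments (counts)
value 1/3: 11 assignments
value 0: 5 assignments
So 48 of the 64 assignments meet the threshold.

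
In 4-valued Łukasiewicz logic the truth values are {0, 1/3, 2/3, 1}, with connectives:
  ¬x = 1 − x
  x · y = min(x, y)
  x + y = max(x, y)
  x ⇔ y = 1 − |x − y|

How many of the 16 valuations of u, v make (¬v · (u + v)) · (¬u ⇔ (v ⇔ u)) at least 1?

u = 0, v = 0 ↦ 0  <
u = 0, v = 1/3 ↦ 1/3  <
u = 0, v = 2/3 ↦ 1/3  <
u = 0, v = 1 ↦ 0  <
u = 1/3, v = 0 ↦ 1/3  <
u = 1/3, v = 1/3 ↦ 1/3  <
u = 1/3, v = 2/3 ↦ 1/3  <
u = 1/3, v = 1 ↦ 0  <
u = 2/3, v = 0 ↦ 2/3  <
u = 2/3, v = 1/3 ↦ 2/3  <
u = 2/3, v = 2/3 ↦ 1/3  <
u = 2/3, v = 1 ↦ 0  <
u = 1, v = 0 ↦ 1  ≥
u = 1, v = 1/3 ↦ 2/3  <
u = 1, v = 2/3 ↦ 1/3  <
u = 1, v = 1 ↦ 0  <
So 1 of the 16 assignments meets the threshold.

1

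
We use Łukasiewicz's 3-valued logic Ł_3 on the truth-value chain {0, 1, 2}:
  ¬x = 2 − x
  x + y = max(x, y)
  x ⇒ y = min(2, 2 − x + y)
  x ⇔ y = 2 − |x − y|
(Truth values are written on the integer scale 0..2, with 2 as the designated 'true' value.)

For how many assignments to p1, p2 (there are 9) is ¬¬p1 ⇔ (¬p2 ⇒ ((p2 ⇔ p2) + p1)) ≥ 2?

3

p1 = 0, p2 = 0 ↦ 0  <
p1 = 0, p2 = 1 ↦ 0  <
p1 = 0, p2 = 2 ↦ 0  <
p1 = 1, p2 = 0 ↦ 1  <
p1 = 1, p2 = 1 ↦ 1  <
p1 = 1, p2 = 2 ↦ 1  <
p1 = 2, p2 = 0 ↦ 2  ≥
p1 = 2, p2 = 1 ↦ 2  ≥
p1 = 2, p2 = 2 ↦ 2  ≥
So 3 of the 9 assignments meet the threshold.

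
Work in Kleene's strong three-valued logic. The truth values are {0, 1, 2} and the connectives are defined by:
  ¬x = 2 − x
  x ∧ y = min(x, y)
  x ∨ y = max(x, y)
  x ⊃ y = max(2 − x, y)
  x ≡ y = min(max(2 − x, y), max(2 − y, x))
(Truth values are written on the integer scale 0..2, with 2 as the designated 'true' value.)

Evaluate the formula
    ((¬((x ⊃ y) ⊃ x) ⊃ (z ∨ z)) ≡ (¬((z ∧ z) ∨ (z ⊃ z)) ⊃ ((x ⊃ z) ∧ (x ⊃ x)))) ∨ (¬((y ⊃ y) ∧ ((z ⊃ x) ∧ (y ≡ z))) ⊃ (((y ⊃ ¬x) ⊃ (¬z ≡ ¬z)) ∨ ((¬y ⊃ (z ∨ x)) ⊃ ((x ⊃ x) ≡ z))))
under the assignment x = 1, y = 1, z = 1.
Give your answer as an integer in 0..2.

1

x ⊃ y = 1 ⊃ 1 = 1
(x ⊃ y) ⊃ x = 1 ⊃ 1 = 1
¬((x ⊃ y) ⊃ x) = ¬1 = 1
z ∨ z = 1 ∨ 1 = 1
¬((x ⊃ y) ⊃ x) ⊃ (z ∨ z) = 1 ⊃ 1 = 1
z ∧ z = 1 ∧ 1 = 1
z ⊃ z = 1 ⊃ 1 = 1
(z ∧ z) ∨ (z ⊃ z) = 1 ∨ 1 = 1
¬((z ∧ z) ∨ (z ⊃ z)) = ¬1 = 1
x ⊃ z = 1 ⊃ 1 = 1
x ⊃ x = 1 ⊃ 1 = 1
(x ⊃ z) ∧ (x ⊃ x) = 1 ∧ 1 = 1
¬((z ∧ z) ∨ (z ⊃ z)) ⊃ ((x ⊃ z) ∧ (x ⊃ x)) = 1 ⊃ 1 = 1
(¬((x ⊃ y) ⊃ x) ⊃ (z ∨ z)) ≡ (¬((z ∧ z) ∨ (z ⊃ z)) ⊃ ((x ⊃ z) ∧ (x ⊃ x))) = 1 ≡ 1 = 1
y ⊃ y = 1 ⊃ 1 = 1
z ⊃ x = 1 ⊃ 1 = 1
y ≡ z = 1 ≡ 1 = 1
(z ⊃ x) ∧ (y ≡ z) = 1 ∧ 1 = 1
(y ⊃ y) ∧ ((z ⊃ x) ∧ (y ≡ z)) = 1 ∧ 1 = 1
¬((y ⊃ y) ∧ ((z ⊃ x) ∧ (y ≡ z))) = ¬1 = 1
¬x = ¬1 = 1
y ⊃ ¬x = 1 ⊃ 1 = 1
¬z = ¬1 = 1
¬z = ¬1 = 1
¬z ≡ ¬z = 1 ≡ 1 = 1
(y ⊃ ¬x) ⊃ (¬z ≡ ¬z) = 1 ⊃ 1 = 1
¬y = ¬1 = 1
z ∨ x = 1 ∨ 1 = 1
¬y ⊃ (z ∨ x) = 1 ⊃ 1 = 1
x ⊃ x = 1 ⊃ 1 = 1
(x ⊃ x) ≡ z = 1 ≡ 1 = 1
(¬y ⊃ (z ∨ x)) ⊃ ((x ⊃ x) ≡ z) = 1 ⊃ 1 = 1
((y ⊃ ¬x) ⊃ (¬z ≡ ¬z)) ∨ ((¬y ⊃ (z ∨ x)) ⊃ ((x ⊃ x) ≡ z)) = 1 ∨ 1 = 1
¬((y ⊃ y) ∧ ((z ⊃ x) ∧ (y ≡ z))) ⊃ (((y ⊃ ¬x) ⊃ (¬z ≡ ¬z)) ∨ ((¬y ⊃ (z ∨ x)) ⊃ ((x ⊃ x) ≡ z))) = 1 ⊃ 1 = 1
((¬((x ⊃ y) ⊃ x) ⊃ (z ∨ z)) ≡ (¬((z ∧ z) ∨ (z ⊃ z)) ⊃ ((x ⊃ z) ∧ (x ⊃ x)))) ∨ (¬((y ⊃ y) ∧ ((z ⊃ x) ∧ (y ≡ z))) ⊃ (((y ⊃ ¬x) ⊃ (¬z ≡ ¬z)) ∨ ((¬y ⊃ (z ∨ x)) ⊃ ((x ⊃ x) ≡ z)))) = 1 ∨ 1 = 1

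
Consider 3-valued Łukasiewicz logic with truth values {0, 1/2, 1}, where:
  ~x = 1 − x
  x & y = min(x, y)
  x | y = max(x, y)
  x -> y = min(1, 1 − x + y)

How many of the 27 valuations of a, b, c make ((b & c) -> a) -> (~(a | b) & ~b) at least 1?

value 1: 6 assignments (counts)
value 1/2: 9 assignments
value 0: 12 assignments
So 6 of the 27 assignments meet the threshold.

6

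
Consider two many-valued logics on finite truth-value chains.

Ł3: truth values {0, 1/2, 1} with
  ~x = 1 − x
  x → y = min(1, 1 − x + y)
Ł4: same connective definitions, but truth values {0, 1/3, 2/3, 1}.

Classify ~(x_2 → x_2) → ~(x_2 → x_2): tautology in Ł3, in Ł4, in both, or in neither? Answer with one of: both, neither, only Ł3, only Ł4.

both

In Ł3: every assignment gives 1 — tautology.
In Ł4: every assignment gives 1 — tautology.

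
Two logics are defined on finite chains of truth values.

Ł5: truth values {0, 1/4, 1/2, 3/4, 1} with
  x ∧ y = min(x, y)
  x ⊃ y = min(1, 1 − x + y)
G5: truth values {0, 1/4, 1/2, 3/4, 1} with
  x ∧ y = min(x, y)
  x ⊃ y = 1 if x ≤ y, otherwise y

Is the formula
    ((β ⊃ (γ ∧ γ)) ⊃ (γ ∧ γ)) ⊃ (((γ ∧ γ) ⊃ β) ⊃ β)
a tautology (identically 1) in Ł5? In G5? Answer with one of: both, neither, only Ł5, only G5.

only Ł5

In Ł5: every assignment gives 1 — tautology.
In G5: at β = 1/4, γ = 0 the value is 1/4 — not a tautology.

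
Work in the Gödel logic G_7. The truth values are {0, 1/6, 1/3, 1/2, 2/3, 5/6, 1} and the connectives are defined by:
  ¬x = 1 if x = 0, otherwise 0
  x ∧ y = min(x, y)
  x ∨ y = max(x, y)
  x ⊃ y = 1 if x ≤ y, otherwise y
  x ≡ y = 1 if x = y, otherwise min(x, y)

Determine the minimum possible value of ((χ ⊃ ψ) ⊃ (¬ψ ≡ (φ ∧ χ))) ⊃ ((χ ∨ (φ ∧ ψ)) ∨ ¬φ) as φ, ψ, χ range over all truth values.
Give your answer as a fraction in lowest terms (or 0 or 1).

Take φ = 1/6, ψ = 0, χ = 1/6:
χ ⊃ ψ = 1/6 ⊃ 0 = 0
¬ψ = ¬0 = 1
φ ∧ χ = 1/6 ∧ 1/6 = 1/6
¬ψ ≡ (φ ∧ χ) = 1 ≡ 1/6 = 1/6
(χ ⊃ ψ) ⊃ (¬ψ ≡ (φ ∧ χ)) = 0 ⊃ 1/6 = 1
φ ∧ ψ = 1/6 ∧ 0 = 0
χ ∨ (φ ∧ ψ) = 1/6 ∨ 0 = 1/6
¬φ = ¬1/6 = 0
(χ ∨ (φ ∧ ψ)) ∨ ¬φ = 1/6 ∨ 0 = 1/6
((χ ⊃ ψ) ⊃ (¬ψ ≡ (φ ∧ χ))) ⊃ ((χ ∨ (φ ∧ ψ)) ∨ ¬φ) = 1 ⊃ 1/6 = 1/6
No assignment yields a value below 1/6, so this is the minimum.

1/6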